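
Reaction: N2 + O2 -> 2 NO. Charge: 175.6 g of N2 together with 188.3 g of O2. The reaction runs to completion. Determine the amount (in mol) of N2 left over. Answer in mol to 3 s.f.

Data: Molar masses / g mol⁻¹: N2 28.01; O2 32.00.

n(N2) = 175.6 / 28.01 = 6.269 mol
n(O2) = 188.3 / 32.00 = 5.884 mol
n/ν → N2: 6.269, O2: 5.884; O2 is limiting.
N2 consumed = (1/1) × 5.884 = 5.884 mol
N2 remaining = 6.269 − 5.884 = 0.3850 mol

0.385 mol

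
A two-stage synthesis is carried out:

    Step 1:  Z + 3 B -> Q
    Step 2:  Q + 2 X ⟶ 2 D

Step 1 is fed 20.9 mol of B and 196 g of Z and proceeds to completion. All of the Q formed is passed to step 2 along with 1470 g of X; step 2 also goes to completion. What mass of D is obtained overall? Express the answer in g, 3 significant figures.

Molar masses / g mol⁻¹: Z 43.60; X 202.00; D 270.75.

1970 g

Step 1:
n(B) = 20.90 mol
n(Z) = 196.0 / 43.60 = 4.495 mol
n/ν for B = 20.90/3 = 6.967
n/ν for Z = 4.495/1 = 4.495
Smallest n/ν is Z → limiting reagent.
n(Q) produced = (1/1) × 4.495 = 4.495 mol
Step 2:
n(Q) available = 4.495 mol
n(X) = 1470 / 202.00 = 7.277 mol
n/ν for Q = 4.495/1 = 4.495
n/ν for X = 7.277/2 = 3.639
Smallest n/ν is X → limiting reagent.
n(D) = (2/2) × 7.277 = 7.277 mol
mass = 7.277 × 270.75 = 1970 g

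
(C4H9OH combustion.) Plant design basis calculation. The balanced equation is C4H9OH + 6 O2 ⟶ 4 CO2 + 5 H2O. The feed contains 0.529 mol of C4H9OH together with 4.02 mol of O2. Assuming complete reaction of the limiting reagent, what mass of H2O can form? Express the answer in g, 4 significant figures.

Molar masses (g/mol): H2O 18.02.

47.66 g

n(C4H9OH) = 0.5290 mol
n(O2) = 4.020 mol
n/ν → C4H9OH: 0.5290, O2: 0.6700; C4H9OH is limiting.
n(H2O) = (5/1) × 0.5290 = 2.645 mol
mass = 2.645 × 18.02 = 47.66 g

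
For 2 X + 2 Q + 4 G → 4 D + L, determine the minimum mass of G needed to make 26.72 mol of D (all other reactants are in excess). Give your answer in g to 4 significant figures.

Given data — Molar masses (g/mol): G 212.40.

5675 g

n(D) = 26.72 mol
n(G) = (4/4) × 26.72 = 26.72 mol
mass = 26.72 × 212.40 = 5675 g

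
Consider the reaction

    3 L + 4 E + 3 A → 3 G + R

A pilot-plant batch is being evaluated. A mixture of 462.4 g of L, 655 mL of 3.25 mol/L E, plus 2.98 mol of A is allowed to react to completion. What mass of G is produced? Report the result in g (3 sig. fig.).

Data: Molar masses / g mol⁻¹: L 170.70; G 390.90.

n(L) = 462.4 / 170.70 = 2.709 mol
n(E) = 3.25 × 655.0/1000 = 2.129 mol
n(A) = 2.980 mol
n/ν for L = 2.709/3 = 0.9030
n/ν for E = 2.129/4 = 0.5323
n/ν for A = 2.980/3 = 0.9933
Smallest n/ν is E → limiting reagent.
n(G) = (3/4) × 2.129 = 1.597 mol
mass = 1.597 × 390.90 = 624.3 g

624 g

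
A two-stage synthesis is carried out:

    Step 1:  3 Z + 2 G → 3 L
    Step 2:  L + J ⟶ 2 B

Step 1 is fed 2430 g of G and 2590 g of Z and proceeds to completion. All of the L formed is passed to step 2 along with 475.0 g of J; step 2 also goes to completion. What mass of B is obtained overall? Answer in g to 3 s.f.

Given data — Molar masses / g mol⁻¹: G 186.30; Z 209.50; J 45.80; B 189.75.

3940 g

Step 1:
n(G) = 2430 / 186.30 = 13.04 mol
n(Z) = 2590 / 209.50 = 12.36 mol
n/ν → G: 6.520, Z: 4.120; Z is limiting.
n(L) produced = (3/3) × 12.36 = 12.36 mol
Step 2:
n(L) available = 12.36 mol
n(J) = 475.0 / 45.80 = 10.37 mol
n/ν → L: 12.36, J: 10.37; J is limiting.
n(B) = (2/1) × 10.37 = 20.74 mol
mass = 20.74 × 189.75 = 3935 g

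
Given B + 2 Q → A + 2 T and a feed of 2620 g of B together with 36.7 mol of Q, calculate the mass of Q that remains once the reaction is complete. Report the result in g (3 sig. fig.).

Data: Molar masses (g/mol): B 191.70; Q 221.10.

2070 g

n(B) = 2620 / 191.70 = 13.67 mol
n(Q) = 36.70 mol
n/ν for B = 13.67/1 = 13.67
n/ν for Q = 36.70/2 = 18.35
Smallest n/ν is B → limiting reagent.
Q consumed = (2/1) × 13.67 = 27.34 mol
Q remaining = 36.70 − 27.34 = 9.360 mol
mass = 9.360 × 221.10 = 2069 g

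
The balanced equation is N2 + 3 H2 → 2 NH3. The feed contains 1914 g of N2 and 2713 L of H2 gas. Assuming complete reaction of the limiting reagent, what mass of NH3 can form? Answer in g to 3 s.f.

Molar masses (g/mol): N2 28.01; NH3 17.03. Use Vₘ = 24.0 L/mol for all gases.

1280 g

n(N2) = 1914 / 28.01 = 68.33 mol
n(H2) = 2713 / 24.0 = 113.0 mol
n/ν → N2: 68.33, H2: 37.67; H2 is limiting.
n(NH3) = (2/3) × 113.0 = 75.33 mol
mass = 75.33 × 17.03 = 1283 g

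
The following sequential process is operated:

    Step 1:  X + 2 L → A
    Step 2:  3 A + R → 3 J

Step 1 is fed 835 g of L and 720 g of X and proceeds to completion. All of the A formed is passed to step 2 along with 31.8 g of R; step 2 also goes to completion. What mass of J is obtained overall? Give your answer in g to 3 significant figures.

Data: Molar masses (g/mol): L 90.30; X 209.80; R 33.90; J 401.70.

1130 g

Step 1:
n(L) = 835.0 / 90.30 = 9.247 mol
n(X) = 720.0 / 209.80 = 3.432 mol
n/ν for L = 9.247/2 = 4.624
n/ν for X = 3.432/1 = 3.432
Smallest n/ν is X → limiting reagent.
n(A) produced = (1/1) × 3.432 = 3.432 mol
Step 2:
n(A) available = 3.432 mol
n(R) = 31.80 / 33.90 = 0.9381 mol
n/ν for A = 3.432/3 = 1.144
n/ν for R = 0.9381/1 = 0.9381
Smallest n/ν is R → limiting reagent.
n(J) = (3/1) × 0.9381 = 2.814 mol
mass = 2.814 × 401.70 = 1130 g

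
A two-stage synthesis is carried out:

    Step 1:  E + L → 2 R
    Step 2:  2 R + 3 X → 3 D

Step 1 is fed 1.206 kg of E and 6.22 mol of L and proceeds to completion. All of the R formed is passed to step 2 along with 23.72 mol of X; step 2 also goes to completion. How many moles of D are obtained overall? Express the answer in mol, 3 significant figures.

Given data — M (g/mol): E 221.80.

16.3 mol

Step 1:
n(E) = 1.206×1000 / 221.80 = 5.437 mol
n(L) = 6.220 mol
n/ν for E = 5.437/1 = 5.437
n/ν for L = 6.220/1 = 6.220
Smallest n/ν is E → limiting reagent.
n(R) produced = (2/1) × 5.437 = 10.87 mol
Step 2:
n(R) available = 10.87 mol
n(X) = 23.72 mol
n/ν for R = 10.87/2 = 5.435
n/ν for X = 23.72/3 = 7.907
Smallest n/ν is R → limiting reagent.
n(D) = (3/2) × 10.87 = 16.31 mol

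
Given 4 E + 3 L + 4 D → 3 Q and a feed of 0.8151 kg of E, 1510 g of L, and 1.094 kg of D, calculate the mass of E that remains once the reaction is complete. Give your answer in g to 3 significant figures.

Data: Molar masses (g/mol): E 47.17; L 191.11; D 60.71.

n(E) = 0.8151×1000 / 47.17 = 17.28 mol
n(L) = 1510 / 191.11 = 7.901 mol
n(D) = 1.094×1000 / 60.71 = 18.02 mol
n/ν for E = 17.28/4 = 4.320
n/ν for L = 7.901/3 = 2.634
n/ν for D = 18.02/4 = 4.505
Smallest n/ν is L → limiting reagent.
E consumed = (4/3) × 7.901 = 10.53 mol
E remaining = 17.28 − 10.53 = 6.750 mol
mass = 6.750 × 47.17 = 318.4 g

318 g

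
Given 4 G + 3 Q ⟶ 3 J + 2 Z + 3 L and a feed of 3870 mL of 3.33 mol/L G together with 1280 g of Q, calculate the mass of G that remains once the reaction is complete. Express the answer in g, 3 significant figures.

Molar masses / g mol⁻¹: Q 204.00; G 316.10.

n(G) = 3.33 × 3870/1000 = 12.89 mol
n(Q) = 1280 / 204.00 = 6.275 mol
n/ν → G: 3.223, Q: 2.092; Q is limiting.
G consumed = (4/3) × 6.275 = 8.367 mol
G remaining = 12.89 − 8.367 = 4.523 mol
mass = 4.523 × 316.10 = 1430 g

1430 g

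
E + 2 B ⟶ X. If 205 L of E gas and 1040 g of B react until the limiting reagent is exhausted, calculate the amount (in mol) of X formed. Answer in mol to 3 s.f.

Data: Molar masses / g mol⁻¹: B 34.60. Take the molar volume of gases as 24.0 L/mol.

n(E) = 205.0 / 24.0 = 8.542 mol
n(B) = 1040 / 34.60 = 30.06 mol
n/ν → E: 8.542, B: 15.03; E is limiting.
n(X) = (1/1) × 8.542 = 8.542 mol

8.54 mol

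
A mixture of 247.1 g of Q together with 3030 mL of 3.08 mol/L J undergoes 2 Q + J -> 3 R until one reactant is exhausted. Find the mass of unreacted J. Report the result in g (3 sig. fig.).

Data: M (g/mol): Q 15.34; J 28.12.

n(Q) = 247.1 / 15.34 = 16.11 mol
n(J) = 3.08 × 3030/1000 = 9.332 mol
n/ν for Q = 16.11/2 = 8.055
n/ν for J = 9.332/1 = 9.332
Smallest n/ν is Q → limiting reagent.
J consumed = (1/2) × 16.11 = 8.055 mol
J remaining = 9.332 − 8.055 = 1.277 mol
mass = 1.277 × 28.12 = 35.91 g

35.9 g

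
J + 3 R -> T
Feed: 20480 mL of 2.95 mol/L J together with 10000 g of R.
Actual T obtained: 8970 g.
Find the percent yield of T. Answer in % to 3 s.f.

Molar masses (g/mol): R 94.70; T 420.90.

60.5 %

n(J) = 2.95 × 20480/1000 = 60.42 mol
n(R) = 10000 / 94.70 = 105.6 mol
n/ν for J = 60.42/1 = 60.42
n/ν for R = 105.6/3 = 35.20
Smallest n/ν is R → limiting reagent.
theoretical n(T) = (1/3) × 105.6 = 35.20 mol → 14820 g
% yield = 8970 / 14820 × 100 = 60.53 %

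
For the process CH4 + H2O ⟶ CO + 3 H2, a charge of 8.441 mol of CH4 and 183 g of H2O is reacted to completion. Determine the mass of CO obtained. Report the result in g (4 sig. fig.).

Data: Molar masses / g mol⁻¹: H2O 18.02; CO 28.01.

n(CH4) = 8.441 mol
n(H2O) = 183.0 / 18.02 = 10.16 mol
n/ν for CH4 = 8.441/1 = 8.441
n/ν for H2O = 10.16/1 = 10.16
Smallest n/ν is CH4 → limiting reagent.
n(CO) = (1/1) × 8.441 = 8.441 mol
mass = 8.441 × 28.01 = 236.4 g

236.4 g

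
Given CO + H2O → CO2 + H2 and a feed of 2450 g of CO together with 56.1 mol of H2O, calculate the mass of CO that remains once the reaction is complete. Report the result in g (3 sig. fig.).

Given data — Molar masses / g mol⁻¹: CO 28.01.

n(CO) = 2450 / 28.01 = 87.47 mol
n(H2O) = 56.10 mol
n/ν for CO = 87.47/1 = 87.47
n/ν for H2O = 56.10/1 = 56.10
Smallest n/ν is H2O → limiting reagent.
CO consumed = (1/1) × 56.10 = 56.10 mol
CO remaining = 87.47 − 56.10 = 31.37 mol
mass = 31.37 × 28.01 = 878.7 g

879 g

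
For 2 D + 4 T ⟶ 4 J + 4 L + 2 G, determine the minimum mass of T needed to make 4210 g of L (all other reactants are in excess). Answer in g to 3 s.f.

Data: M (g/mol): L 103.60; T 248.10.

10100 g

n(L) = 4210 / 103.60 = 40.64 mol
n(T) = (4/4) × 40.64 = 40.64 mol
mass = 40.64 × 248.10 = 10080 g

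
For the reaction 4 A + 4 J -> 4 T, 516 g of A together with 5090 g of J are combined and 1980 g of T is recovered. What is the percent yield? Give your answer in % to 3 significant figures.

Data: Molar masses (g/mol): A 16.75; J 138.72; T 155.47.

n(A) = 516.0 / 16.75 = 30.81 mol
n(J) = 5090 / 138.72 = 36.69 mol
n/ν for A = 30.81/4 = 7.703
n/ν for J = 36.69/4 = 9.173
Smallest n/ν is A → limiting reagent.
theoretical n(T) = (4/4) × 30.81 = 30.81 mol → 4790 g
% yield = 1980 / 4790 × 100 = 41.34 %

41.3 %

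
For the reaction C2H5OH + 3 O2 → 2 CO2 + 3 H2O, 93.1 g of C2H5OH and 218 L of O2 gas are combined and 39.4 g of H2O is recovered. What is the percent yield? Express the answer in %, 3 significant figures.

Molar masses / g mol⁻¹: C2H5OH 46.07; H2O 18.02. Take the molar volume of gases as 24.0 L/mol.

n(C2H5OH) = 93.10 / 46.07 = 2.021 mol
n(O2) = 218.0 / 24.0 = 9.083 mol
n/ν for C2H5OH = 2.021/1 = 2.021
n/ν for O2 = 9.083/3 = 3.028
Smallest n/ν is C2H5OH → limiting reagent.
theoretical n(H2O) = (3/1) × 2.021 = 6.063 mol → 109.3 g
% yield = 39.4 / 109.3 × 100 = 36.05 %

36.1 %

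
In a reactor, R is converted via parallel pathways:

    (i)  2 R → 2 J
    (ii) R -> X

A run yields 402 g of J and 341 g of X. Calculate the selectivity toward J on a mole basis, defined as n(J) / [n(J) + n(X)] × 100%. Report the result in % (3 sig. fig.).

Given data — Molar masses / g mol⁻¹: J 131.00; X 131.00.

n(J) = 402 / 131.00 = 3.069 mol
n(X) = 341 / 131.00 = 2.603 mol
selectivity = 3.069/(3.069+2.603) × 100 = 54.11 %

54.1 %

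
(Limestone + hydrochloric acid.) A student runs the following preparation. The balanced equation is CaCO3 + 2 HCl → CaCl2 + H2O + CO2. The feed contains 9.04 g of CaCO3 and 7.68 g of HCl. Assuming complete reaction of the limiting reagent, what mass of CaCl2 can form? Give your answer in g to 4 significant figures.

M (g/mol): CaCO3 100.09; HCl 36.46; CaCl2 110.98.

n(CaCO3) = 9.040 / 100.09 = 0.09032 mol
n(HCl) = 7.680 / 36.46 = 0.2106 mol
n/ν → CaCO3: 0.09032, HCl: 0.1053; CaCO3 is limiting.
n(CaCl2) = (1/1) × 0.09032 = 0.09032 mol
mass = 0.09032 × 110.98 = 10.02 g

10.02 g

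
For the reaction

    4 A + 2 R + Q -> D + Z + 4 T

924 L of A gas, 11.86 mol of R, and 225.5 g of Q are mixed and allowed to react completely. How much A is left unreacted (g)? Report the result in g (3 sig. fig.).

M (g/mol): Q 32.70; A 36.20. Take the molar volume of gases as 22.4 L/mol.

n(A) = 924.0 / 22.4 = 41.25 mol
n(R) = 11.86 mol
n(Q) = 225.5 / 32.70 = 6.896 mol
n/ν for A = 41.25/4 = 10.31
n/ν for R = 11.86/2 = 5.930
n/ν for Q = 6.896/1 = 6.896
Smallest n/ν is R → limiting reagent.
A consumed = (4/2) × 11.86 = 23.72 mol
A remaining = 41.25 − 23.72 = 17.53 mol
mass = 17.53 × 36.20 = 634.6 g

635 g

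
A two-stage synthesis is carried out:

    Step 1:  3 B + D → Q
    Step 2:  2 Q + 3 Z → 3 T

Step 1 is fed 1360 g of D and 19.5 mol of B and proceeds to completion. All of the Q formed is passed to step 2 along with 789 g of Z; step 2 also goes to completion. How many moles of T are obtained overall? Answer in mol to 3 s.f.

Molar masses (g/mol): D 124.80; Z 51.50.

9.75 mol

Step 1:
n(D) = 1360 / 124.80 = 10.90 mol
n(B) = 19.50 mol
n/ν → D: 10.90, B: 6.500; B is limiting.
n(Q) produced = (1/3) × 19.50 = 6.500 mol
Step 2:
n(Q) available = 6.500 mol
n(Z) = 789.0 / 51.50 = 15.32 mol
n/ν → Q: 3.250, Z: 5.107; Q is limiting.
n(T) = (3/2) × 6.500 = 9.750 mol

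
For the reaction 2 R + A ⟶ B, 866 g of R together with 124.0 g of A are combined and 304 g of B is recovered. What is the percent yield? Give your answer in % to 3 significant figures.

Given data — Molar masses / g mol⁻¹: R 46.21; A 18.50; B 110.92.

40.9 %

n(R) = 866.0 / 46.21 = 18.74 mol
n(A) = 124.0 / 18.50 = 6.703 mol
n/ν for R = 18.74/2 = 9.370
n/ν for A = 6.703/1 = 6.703
Smallest n/ν is A → limiting reagent.
theoretical n(B) = (1/1) × 6.703 = 6.703 mol → 743.5 g
% yield = 304 / 743.5 × 100 = 40.89 %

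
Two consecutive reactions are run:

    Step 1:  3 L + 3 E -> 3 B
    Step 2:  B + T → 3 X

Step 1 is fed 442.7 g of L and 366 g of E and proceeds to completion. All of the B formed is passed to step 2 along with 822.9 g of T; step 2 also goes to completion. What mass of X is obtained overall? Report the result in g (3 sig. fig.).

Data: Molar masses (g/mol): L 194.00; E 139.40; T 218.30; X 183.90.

Step 1:
n(L) = 442.7 / 194.00 = 2.282 mol
n(E) = 366.0 / 139.40 = 2.626 mol
n/ν for L = 2.282/3 = 0.7607
n/ν for E = 2.626/3 = 0.8753
Smallest n/ν is L → limiting reagent.
n(B) produced = (3/3) × 2.282 = 2.282 mol
Step 2:
n(B) available = 2.282 mol
n(T) = 822.9 / 218.30 = 3.770 mol
n/ν for B = 2.282/1 = 2.282
n/ν for T = 3.770/1 = 3.770
Smallest n/ν is B → limiting reagent.
n(X) = (3/1) × 2.282 = 6.846 mol
mass = 6.846 × 183.90 = 1259 g

1260 g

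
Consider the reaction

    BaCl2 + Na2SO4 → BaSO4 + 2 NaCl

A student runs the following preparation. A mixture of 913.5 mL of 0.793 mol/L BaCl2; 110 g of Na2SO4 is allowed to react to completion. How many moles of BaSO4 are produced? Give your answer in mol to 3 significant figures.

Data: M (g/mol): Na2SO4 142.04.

0.724 mol

n(BaCl2) = 0.793 × 913.5/1000 = 0.7244 mol
n(Na2SO4) = 110.0 / 142.04 = 0.7744 mol
n/ν → BaCl2: 0.7244, Na2SO4: 0.7744; BaCl2 is limiting.
n(BaSO4) = (1/1) × 0.7244 = 0.7244 mol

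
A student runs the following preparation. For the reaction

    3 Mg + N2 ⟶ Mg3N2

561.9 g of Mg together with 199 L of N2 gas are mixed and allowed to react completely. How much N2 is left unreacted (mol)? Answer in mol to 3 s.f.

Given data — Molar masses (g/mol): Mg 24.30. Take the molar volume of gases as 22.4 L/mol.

n(Mg) = 561.9 / 24.30 = 23.12 mol
n(N2) = 199.0 / 22.4 = 8.884 mol
n/ν for Mg = 23.12/3 = 7.707
n/ν for N2 = 8.884/1 = 8.884
Smallest n/ν is Mg → limiting reagent.
N2 consumed = (1/3) × 23.12 = 7.707 mol
N2 remaining = 8.884 − 7.707 = 1.177 mol

1.18 mol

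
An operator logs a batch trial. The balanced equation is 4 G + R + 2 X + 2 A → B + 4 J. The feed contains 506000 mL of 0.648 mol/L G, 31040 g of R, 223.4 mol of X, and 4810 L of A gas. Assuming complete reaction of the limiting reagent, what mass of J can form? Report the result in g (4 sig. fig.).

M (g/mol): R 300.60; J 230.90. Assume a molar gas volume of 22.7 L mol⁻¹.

n(G) = 0.648 × 506000/1000 = 327.9 mol
n(R) = 31040 / 300.60 = 103.3 mol
n(X) = 223.4 mol
n(A) = 4810 / 22.7 = 211.9 mol
n/ν → G: 81.98, R: 103.3, X: 111.7, A: 106.0; G is limiting.
n(J) = (4/4) × 327.9 = 327.9 mol
mass = 327.9 × 230.90 = 75710 g

75710 g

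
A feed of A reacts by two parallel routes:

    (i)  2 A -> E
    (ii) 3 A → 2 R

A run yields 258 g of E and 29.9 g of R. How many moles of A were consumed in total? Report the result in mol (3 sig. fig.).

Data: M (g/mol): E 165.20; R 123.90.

n(E) = 258 / 165.20 = 1.562 mol
n(R) = 29.9 / 123.90 = 0.2413 mol
n(A) via (i) = (2/1)×1.562 = 3.124 mol
n(A) via (ii) = (3/2)×0.2413 = 0.3620 mol
total n(A) = 3.124 + 0.3620 = 3.486 mol

3.49 mol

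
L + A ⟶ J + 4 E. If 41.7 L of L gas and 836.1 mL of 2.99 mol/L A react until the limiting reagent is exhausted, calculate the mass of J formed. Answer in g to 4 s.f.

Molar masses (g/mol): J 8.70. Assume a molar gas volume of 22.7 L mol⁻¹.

n(L) = 41.70 / 22.7 = 1.837 mol
n(A) = 2.99 × 836.1/1000 = 2.500 mol
n/ν for L = 1.837/1 = 1.837
n/ν for A = 2.500/1 = 2.500
Smallest n/ν is L → limiting reagent.
n(J) = (1/1) × 1.837 = 1.837 mol
mass = 1.837 × 8.70 = 15.98 g

15.98 g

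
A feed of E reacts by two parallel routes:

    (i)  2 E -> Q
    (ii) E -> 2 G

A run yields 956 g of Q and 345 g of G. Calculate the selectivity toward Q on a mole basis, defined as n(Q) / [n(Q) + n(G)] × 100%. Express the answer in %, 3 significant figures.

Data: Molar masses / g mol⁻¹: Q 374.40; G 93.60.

40.9 %

n(Q) = 956 / 374.40 = 2.553 mol
n(G) = 345 / 93.60 = 3.686 mol
selectivity = 2.553/(2.553+3.686) × 100 = 40.92 %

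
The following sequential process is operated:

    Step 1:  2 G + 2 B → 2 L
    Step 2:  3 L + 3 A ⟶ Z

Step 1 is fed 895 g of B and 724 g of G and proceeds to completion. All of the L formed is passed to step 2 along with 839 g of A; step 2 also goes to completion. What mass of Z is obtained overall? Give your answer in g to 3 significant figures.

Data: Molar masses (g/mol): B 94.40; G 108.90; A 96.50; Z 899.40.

1990 g

Step 1:
n(B) = 895.0 / 94.40 = 9.481 mol
n(G) = 724.0 / 108.90 = 6.648 mol
n/ν for B = 9.481/2 = 4.741
n/ν for G = 6.648/2 = 3.324
Smallest n/ν is G → limiting reagent.
n(L) produced = (2/2) × 6.648 = 6.648 mol
Step 2:
n(L) available = 6.648 mol
n(A) = 839.0 / 96.50 = 8.694 mol
n/ν for L = 6.648/3 = 2.216
n/ν for A = 8.694/3 = 2.898
Smallest n/ν is L → limiting reagent.
n(Z) = (1/3) × 6.648 = 2.216 mol
mass = 2.216 × 899.40 = 1993 g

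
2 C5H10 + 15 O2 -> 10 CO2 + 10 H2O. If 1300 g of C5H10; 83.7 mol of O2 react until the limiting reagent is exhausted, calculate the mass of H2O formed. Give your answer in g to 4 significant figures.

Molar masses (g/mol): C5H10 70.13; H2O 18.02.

n(C5H10) = 1300 / 70.13 = 18.54 mol
n(O2) = 83.70 mol
n/ν → C5H10: 9.270, O2: 5.580; O2 is limiting.
n(H2O) = (10/15) × 83.70 = 55.80 mol
mass = 55.80 × 18.02 = 1006 g

1006 g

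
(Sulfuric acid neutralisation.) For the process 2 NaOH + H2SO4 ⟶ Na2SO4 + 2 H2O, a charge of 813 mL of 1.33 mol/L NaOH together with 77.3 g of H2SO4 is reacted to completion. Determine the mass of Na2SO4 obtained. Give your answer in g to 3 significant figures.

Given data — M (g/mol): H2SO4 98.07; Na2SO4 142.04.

n(NaOH) = 1.33 × 813.0/1000 = 1.081 mol
n(H2SO4) = 77.30 / 98.07 = 0.7882 mol
n/ν → NaOH: 0.5405, H2SO4: 0.7882; NaOH is limiting.
n(Na2SO4) = (1/2) × 1.081 = 0.5405 mol
mass = 0.5405 × 142.04 = 76.77 g

76.8 g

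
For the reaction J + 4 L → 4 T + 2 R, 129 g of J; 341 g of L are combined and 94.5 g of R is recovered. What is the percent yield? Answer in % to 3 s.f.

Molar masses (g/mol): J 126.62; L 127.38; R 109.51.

64.5 %

n(J) = 129.0 / 126.62 = 1.019 mol
n(L) = 341.0 / 127.38 = 2.677 mol
n/ν → J: 1.019, L: 0.6693; L is limiting.
theoretical n(R) = (2/4) × 2.677 = 1.339 mol → 146.6 g
% yield = 94.5 / 146.6 × 100 = 64.46 %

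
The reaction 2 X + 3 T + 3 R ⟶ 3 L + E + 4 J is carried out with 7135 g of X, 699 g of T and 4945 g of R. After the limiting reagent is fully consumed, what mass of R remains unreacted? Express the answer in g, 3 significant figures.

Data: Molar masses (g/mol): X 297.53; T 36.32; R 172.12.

1630 g

n(X) = 7135 / 297.53 = 23.98 mol
n(T) = 699.0 / 36.32 = 19.25 mol
n(R) = 4945 / 172.12 = 28.73 mol
n/ν for X = 23.98/2 = 11.99
n/ν for T = 19.25/3 = 6.417
n/ν for R = 28.73/3 = 9.577
Smallest n/ν is T → limiting reagent.
R consumed = (3/3) × 19.25 = 19.25 mol
R remaining = 28.73 − 19.25 = 9.480 mol
mass = 9.480 × 172.12 = 1632 g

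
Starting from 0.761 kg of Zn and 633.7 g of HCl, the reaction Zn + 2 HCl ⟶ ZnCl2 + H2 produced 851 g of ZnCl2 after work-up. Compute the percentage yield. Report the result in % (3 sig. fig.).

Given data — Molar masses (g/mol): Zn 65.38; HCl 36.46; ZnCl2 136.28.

n(Zn) = 0.7610×1000 / 65.38 = 11.64 mol
n(HCl) = 633.7 / 36.46 = 17.38 mol
n/ν → Zn: 11.64, HCl: 8.690; HCl is limiting.
theoretical n(ZnCl2) = (1/2) × 17.38 = 8.690 mol → 1184 g
% yield = 851 / 1184 × 100 = 71.88 %

71.9 %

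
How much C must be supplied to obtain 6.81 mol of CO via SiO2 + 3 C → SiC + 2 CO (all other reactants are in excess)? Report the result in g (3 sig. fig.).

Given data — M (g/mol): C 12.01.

123 g

n(CO) = 6.810 mol
n(C) = (3/2) × 6.810 = 10.22 mol
mass = 10.22 × 12.01 = 122.7 g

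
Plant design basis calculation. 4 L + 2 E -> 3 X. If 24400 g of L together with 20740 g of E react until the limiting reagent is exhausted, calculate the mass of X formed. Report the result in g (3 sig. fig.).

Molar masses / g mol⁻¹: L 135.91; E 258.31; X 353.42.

42600 g

n(L) = 24400 / 135.91 = 179.5 mol
n(E) = 20740 / 258.31 = 80.29 mol
n/ν for L = 179.5/4 = 44.88
n/ν for E = 80.29/2 = 40.15
Smallest n/ν is E → limiting reagent.
n(X) = (3/2) × 80.29 = 120.4 mol
mass = 120.4 × 353.42 = 42550 g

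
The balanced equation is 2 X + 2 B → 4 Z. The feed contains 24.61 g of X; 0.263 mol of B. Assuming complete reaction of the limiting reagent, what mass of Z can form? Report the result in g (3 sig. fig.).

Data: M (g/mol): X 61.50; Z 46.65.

24.5 g

n(X) = 24.61 / 61.50 = 0.4002 mol
n(B) = 0.2630 mol
n/ν → X: 0.2001, B: 0.1315; B is limiting.
n(Z) = (4/2) × 0.2630 = 0.5260 mol
mass = 0.5260 × 46.65 = 24.54 g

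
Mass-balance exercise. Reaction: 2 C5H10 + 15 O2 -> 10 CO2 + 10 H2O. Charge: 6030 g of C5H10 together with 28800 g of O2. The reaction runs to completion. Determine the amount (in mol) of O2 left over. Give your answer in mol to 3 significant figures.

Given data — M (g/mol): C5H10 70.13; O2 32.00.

n(C5H10) = 6030 / 70.13 = 85.98 mol
n(O2) = 28800 / 32.00 = 900.0 mol
n/ν for C5H10 = 85.98/2 = 42.99
n/ν for O2 = 900.0/15 = 60.00
Smallest n/ν is C5H10 → limiting reagent.
O2 consumed = (15/2) × 85.98 = 644.9 mol
O2 remaining = 900.0 − 644.9 = 255.1 mol

255 mol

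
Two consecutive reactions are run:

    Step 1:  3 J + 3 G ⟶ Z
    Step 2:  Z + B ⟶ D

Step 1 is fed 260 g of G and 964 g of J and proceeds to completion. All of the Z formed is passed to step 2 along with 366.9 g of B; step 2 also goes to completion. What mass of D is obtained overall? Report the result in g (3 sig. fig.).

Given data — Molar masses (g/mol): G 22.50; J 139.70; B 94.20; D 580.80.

Step 1:
n(G) = 260.0 / 22.50 = 11.56 mol
n(J) = 964.0 / 139.70 = 6.901 mol
n/ν for G = 11.56/3 = 3.853
n/ν for J = 6.901/3 = 2.300
Smallest n/ν is J → limiting reagent.
n(Z) produced = (1/3) × 6.901 = 2.300 mol
Step 2:
n(Z) available = 2.300 mol
n(B) = 366.9 / 94.20 = 3.895 mol
n/ν for Z = 2.300/1 = 2.300
n/ν for B = 3.895/1 = 3.895
Smallest n/ν is Z → limiting reagent.
n(D) = (1/1) × 2.300 = 2.300 mol
mass = 2.300 × 580.80 = 1336 g

1340 g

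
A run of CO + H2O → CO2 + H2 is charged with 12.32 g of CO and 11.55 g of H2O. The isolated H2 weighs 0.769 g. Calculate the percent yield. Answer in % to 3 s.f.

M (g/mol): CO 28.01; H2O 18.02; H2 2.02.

n(CO) = 12.32 / 28.01 = 0.4398 mol
n(H2O) = 11.55 / 18.02 = 0.6410 mol
n/ν → CO: 0.4398, H2O: 0.6410; CO is limiting.
theoretical n(H2) = (1/1) × 0.4398 = 0.4398 mol → 0.8884 g
% yield = 0.769 / 0.8884 × 100 = 86.56 %

86.6 %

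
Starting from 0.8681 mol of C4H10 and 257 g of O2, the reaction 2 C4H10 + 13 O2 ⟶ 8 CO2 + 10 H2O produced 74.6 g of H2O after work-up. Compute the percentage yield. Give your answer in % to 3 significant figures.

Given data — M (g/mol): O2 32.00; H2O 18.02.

95.4 %

n(C4H10) = 0.8681 mol
n(O2) = 257.0 / 32.00 = 8.031 mol
n/ν for C4H10 = 0.8681/2 = 0.4341
n/ν for O2 = 8.031/13 = 0.6178
Smallest n/ν is C4H10 → limiting reagent.
theoretical n(H2O) = (10/2) × 0.8681 = 4.341 mol → 78.22 g
% yield = 74.6 / 78.22 × 100 = 95.37 %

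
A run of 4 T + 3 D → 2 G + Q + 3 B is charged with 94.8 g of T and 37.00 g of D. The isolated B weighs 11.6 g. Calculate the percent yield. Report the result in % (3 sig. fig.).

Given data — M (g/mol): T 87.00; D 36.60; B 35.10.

n(T) = 94.80 / 87.00 = 1.090 mol
n(D) = 37.00 / 36.60 = 1.011 mol
n/ν for T = 1.090/4 = 0.2725
n/ν for D = 1.011/3 = 0.3370
Smallest n/ν is T → limiting reagent.
theoretical n(B) = (3/4) × 1.090 = 0.8175 mol → 28.69 g
% yield = 11.6 / 28.69 × 100 = 40.43 %

40.4 %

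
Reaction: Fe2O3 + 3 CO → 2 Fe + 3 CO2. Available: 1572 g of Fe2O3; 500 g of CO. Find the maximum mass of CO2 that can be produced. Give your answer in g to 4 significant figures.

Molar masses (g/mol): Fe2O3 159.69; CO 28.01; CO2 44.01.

n(Fe2O3) = 1572 / 159.69 = 9.844 mol
n(CO) = 500.0 / 28.01 = 17.85 mol
n/ν for Fe2O3 = 9.844/1 = 9.844
n/ν for CO = 17.85/3 = 5.950
Smallest n/ν is CO → limiting reagent.
n(CO2) = (3/3) × 17.85 = 17.85 mol
mass = 17.85 × 44.01 = 785.6 g

785.6 g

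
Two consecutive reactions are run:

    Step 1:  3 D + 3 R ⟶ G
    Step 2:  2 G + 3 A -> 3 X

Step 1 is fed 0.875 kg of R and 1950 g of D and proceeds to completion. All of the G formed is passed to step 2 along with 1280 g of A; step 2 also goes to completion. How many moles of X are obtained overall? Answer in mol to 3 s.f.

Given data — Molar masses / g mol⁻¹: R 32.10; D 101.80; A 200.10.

Step 1:
n(R) = 0.8750×1000 / 32.10 = 27.26 mol
n(D) = 1950 / 101.80 = 19.16 mol
n/ν → R: 9.087, D: 6.387; D is limiting.
n(G) produced = (1/3) × 19.16 = 6.387 mol
Step 2:
n(G) available = 6.387 mol
n(A) = 1280 / 200.10 = 6.397 mol
n/ν → G: 3.194, A: 2.132; A is limiting.
n(X) = (3/3) × 6.397 = 6.397 mol

6.40 mol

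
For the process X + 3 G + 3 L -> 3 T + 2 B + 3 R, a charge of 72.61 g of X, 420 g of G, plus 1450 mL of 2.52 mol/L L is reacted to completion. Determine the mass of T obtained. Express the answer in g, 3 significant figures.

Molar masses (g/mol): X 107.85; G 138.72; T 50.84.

n(X) = 72.61 / 107.85 = 0.6732 mol
n(G) = 420.0 / 138.72 = 3.028 mol
n(L) = 2.52 × 1450/1000 = 3.654 mol
n/ν for X = 0.6732/1 = 0.6732
n/ν for G = 3.028/3 = 1.009
n/ν for L = 3.654/3 = 1.218
Smallest n/ν is X → limiting reagent.
n(T) = (3/1) × 0.6732 = 2.020 mol
mass = 2.020 × 50.84 = 102.7 g

103 g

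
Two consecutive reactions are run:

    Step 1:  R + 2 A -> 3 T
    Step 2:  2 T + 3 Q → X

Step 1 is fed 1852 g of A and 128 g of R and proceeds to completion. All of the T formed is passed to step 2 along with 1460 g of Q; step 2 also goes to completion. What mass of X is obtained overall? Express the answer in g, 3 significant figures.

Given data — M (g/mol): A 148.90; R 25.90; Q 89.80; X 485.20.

Step 1:
n(A) = 1852 / 148.90 = 12.44 mol
n(R) = 128.0 / 25.90 = 4.942 mol
n/ν for A = 12.44/2 = 6.220
n/ν for R = 4.942/1 = 4.942
Smallest n/ν is R → limiting reagent.
n(T) produced = (3/1) × 4.942 = 14.83 mol
Step 2:
n(T) available = 14.83 mol
n(Q) = 1460 / 89.80 = 16.26 mol
n/ν for T = 14.83/2 = 7.415
n/ν for Q = 16.26/3 = 5.420
Smallest n/ν is Q → limiting reagent.
n(X) = (1/3) × 16.26 = 5.420 mol
mass = 5.420 × 485.20 = 2630 g

2630 g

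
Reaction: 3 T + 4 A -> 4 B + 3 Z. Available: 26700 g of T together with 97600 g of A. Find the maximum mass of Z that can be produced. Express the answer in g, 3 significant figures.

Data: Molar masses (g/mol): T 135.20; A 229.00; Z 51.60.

n(T) = 26700 / 135.20 = 197.5 mol
n(A) = 97600 / 229.00 = 426.2 mol
n/ν for T = 197.5/3 = 65.83
n/ν for A = 426.2/4 = 106.6
Smallest n/ν is T → limiting reagent.
n(Z) = (3/3) × 197.5 = 197.5 mol
mass = 197.5 × 51.60 = 10190 g

10200 g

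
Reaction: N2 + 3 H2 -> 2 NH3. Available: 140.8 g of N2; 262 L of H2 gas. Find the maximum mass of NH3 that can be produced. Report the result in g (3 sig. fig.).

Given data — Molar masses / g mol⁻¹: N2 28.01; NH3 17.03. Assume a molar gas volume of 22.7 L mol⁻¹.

n(N2) = 140.8 / 28.01 = 5.027 mol
n(H2) = 262.0 / 22.7 = 11.54 mol
n/ν → N2: 5.027, H2: 3.847; H2 is limiting.
n(NH3) = (2/3) × 11.54 = 7.693 mol
mass = 7.693 × 17.03 = 131.0 g

131 g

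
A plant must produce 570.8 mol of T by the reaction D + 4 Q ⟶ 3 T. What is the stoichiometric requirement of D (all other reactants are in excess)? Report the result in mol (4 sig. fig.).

n(T) = 570.8 mol
n(D) = (1/3) × 570.8 = 190.3 mol

190.3 mol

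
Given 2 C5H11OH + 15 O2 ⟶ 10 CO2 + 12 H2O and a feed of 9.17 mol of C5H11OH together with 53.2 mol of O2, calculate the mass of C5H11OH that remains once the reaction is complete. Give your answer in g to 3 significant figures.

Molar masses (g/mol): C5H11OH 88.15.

n(C5H11OH) = 9.170 mol
n(O2) = 53.20 mol
n/ν for C5H11OH = 9.170/2 = 4.585
n/ν for O2 = 53.20/15 = 3.547
Smallest n/ν is O2 → limiting reagent.
C5H11OH consumed = (2/15) × 53.20 = 7.093 mol
C5H11OH remaining = 9.170 − 7.093 = 2.077 mol
mass = 2.077 × 88.15 = 183.1 g

183 g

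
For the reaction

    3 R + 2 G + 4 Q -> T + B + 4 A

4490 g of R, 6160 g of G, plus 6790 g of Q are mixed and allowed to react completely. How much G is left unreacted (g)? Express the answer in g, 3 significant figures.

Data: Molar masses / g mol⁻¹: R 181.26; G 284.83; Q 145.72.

n(R) = 4490 / 181.26 = 24.77 mol
n(G) = 6160 / 284.83 = 21.63 mol
n(Q) = 6790 / 145.72 = 46.60 mol
n/ν for R = 24.77/3 = 8.257
n/ν for G = 21.63/2 = 10.82
n/ν for Q = 46.60/4 = 11.65
Smallest n/ν is R → limiting reagent.
G consumed = (2/3) × 24.77 = 16.51 mol
G remaining = 21.63 − 16.51 = 5.120 mol
mass = 5.120 × 284.83 = 1458 g

1460 g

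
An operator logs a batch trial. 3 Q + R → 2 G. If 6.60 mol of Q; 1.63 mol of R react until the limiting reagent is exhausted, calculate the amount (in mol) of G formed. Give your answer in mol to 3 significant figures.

3.26 mol

n(Q) = 6.600 mol
n(R) = 1.630 mol
n/ν → Q: 2.200, R: 1.630; R is limiting.
n(G) = (2/1) × 1.630 = 3.260 mol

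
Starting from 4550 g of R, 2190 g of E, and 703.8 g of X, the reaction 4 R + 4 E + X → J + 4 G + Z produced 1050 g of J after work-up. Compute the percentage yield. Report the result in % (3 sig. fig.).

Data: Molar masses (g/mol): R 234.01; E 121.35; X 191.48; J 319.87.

89.3 %

n(R) = 4550 / 234.01 = 19.44 mol
n(E) = 2190 / 121.35 = 18.05 mol
n(X) = 703.8 / 191.48 = 3.676 mol
n/ν → R: 4.860, E: 4.513, X: 3.676; X is limiting.
theoretical n(J) = (1/1) × 3.676 = 3.676 mol → 1176 g
% yield = 1050 / 1176 × 100 = 89.29 %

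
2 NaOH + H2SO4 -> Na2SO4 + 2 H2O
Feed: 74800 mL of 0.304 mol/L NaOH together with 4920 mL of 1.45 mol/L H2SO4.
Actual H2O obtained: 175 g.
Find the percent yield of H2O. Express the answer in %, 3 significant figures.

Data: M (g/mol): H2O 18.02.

n(NaOH) = 0.304 × 74800/1000 = 22.74 mol
n(H2SO4) = 1.45 × 4920/1000 = 7.134 mol
n/ν for NaOH = 22.74/2 = 11.37
n/ν for H2SO4 = 7.134/1 = 7.134
Smallest n/ν is H2SO4 → limiting reagent.
theoretical n(H2O) = (2/1) × 7.134 = 14.27 mol → 257.1 g
% yield = 175 / 257.1 × 100 = 68.07 %

68.1 %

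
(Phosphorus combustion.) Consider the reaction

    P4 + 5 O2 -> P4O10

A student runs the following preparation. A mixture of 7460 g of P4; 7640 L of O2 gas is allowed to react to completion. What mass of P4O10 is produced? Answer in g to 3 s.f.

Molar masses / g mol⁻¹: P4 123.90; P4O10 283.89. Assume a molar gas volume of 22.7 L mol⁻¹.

n(P4) = 7460 / 123.90 = 60.21 mol
n(O2) = 7640 / 22.7 = 336.6 mol
n/ν → P4: 60.21, O2: 67.32; P4 is limiting.
n(P4O10) = (1/1) × 60.21 = 60.21 mol
mass = 60.21 × 283.89 = 17090 g

17100 g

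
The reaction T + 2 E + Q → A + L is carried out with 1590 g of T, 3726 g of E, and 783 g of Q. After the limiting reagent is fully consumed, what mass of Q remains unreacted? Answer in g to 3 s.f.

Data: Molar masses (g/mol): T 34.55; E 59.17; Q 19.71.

162 g

n(T) = 1590 / 34.55 = 46.02 mol
n(E) = 3726 / 59.17 = 62.97 mol
n(Q) = 783.0 / 19.71 = 39.73 mol
n/ν for T = 46.02/1 = 46.02
n/ν for E = 62.97/2 = 31.49
n/ν for Q = 39.73/1 = 39.73
Smallest n/ν is E → limiting reagent.
Q consumed = (1/2) × 62.97 = 31.49 mol
Q remaining = 39.73 − 31.49 = 8.240 mol
mass = 8.240 × 19.71 = 162.4 g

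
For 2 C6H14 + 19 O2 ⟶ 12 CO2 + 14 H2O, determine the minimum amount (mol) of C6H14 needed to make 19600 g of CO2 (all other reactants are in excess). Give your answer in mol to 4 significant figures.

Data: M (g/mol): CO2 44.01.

74.23 mol

n(CO2) = 19600 / 44.01 = 445.4 mol
n(C6H14) = (2/12) × 445.4 = 74.23 mol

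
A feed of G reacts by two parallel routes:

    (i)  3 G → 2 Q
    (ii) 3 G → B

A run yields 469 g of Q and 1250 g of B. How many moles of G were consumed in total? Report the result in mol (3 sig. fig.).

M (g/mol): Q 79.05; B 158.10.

32.6 mol

n(Q) = 469 / 79.05 = 5.933 mol
n(B) = 1250 / 158.10 = 7.906 mol
n(G) via (i) = (3/2)×5.933 = 8.900 mol
n(G) via (ii) = (3/1)×7.906 = 23.72 mol
total n(G) = 8.900 + 23.72 = 32.62 mol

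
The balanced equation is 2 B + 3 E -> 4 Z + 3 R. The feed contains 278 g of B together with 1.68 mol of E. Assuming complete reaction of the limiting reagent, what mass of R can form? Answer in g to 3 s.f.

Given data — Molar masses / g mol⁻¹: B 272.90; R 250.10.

n(B) = 278.0 / 272.90 = 1.019 mol
n(E) = 1.680 mol
n/ν → B: 0.5095, E: 0.5600; B is limiting.
n(R) = (3/2) × 1.019 = 1.529 mol
mass = 1.529 × 250.10 = 382.4 g

382 g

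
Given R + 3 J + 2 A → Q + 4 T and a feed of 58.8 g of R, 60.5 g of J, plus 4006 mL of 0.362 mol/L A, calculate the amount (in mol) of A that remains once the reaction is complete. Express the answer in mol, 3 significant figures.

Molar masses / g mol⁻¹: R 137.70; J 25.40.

n(R) = 58.80 / 137.70 = 0.4270 mol
n(J) = 60.50 / 25.40 = 2.382 mol
n(A) = 0.362 × 4006/1000 = 1.450 mol
n/ν → R: 0.4270, J: 0.7940, A: 0.7250; R is limiting.
A consumed = (2/1) × 0.4270 = 0.8540 mol
A remaining = 1.450 − 0.8540 = 0.5960 mol

0.596 mol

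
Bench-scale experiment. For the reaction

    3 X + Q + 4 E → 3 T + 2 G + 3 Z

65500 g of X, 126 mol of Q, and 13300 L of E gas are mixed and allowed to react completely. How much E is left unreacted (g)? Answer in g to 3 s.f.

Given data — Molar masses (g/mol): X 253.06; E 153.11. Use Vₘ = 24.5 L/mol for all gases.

n(X) = 65500 / 253.06 = 258.8 mol
n(Q) = 126.0 mol
n(E) = 13300 / 24.5 = 542.9 mol
n/ν for X = 258.8/3 = 86.27
n/ν for Q = 126.0/1 = 126.0
n/ν for E = 542.9/4 = 135.7
Smallest n/ν is X → limiting reagent.
E consumed = (4/3) × 258.8 = 345.1 mol
E remaining = 542.9 − 345.1 = 197.8 mol
mass = 197.8 × 153.11 = 30290 g

30300 g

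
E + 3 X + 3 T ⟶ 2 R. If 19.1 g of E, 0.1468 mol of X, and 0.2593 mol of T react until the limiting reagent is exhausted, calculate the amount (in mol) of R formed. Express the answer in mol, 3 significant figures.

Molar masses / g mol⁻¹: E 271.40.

0.0979 mol

n(E) = 19.10 / 271.40 = 0.07038 mol
n(X) = 0.1468 mol
n(T) = 0.2593 mol
n/ν → E: 0.07038, X: 0.04893, T: 0.08643; X is limiting.
n(R) = (2/3) × 0.1468 = 0.09787 mol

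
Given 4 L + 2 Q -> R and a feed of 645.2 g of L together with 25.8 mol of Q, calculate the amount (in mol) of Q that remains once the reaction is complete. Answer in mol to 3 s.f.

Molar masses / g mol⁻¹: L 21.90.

n(L) = 645.2 / 21.90 = 29.46 mol
n(Q) = 25.80 mol
n/ν for L = 29.46/4 = 7.365
n/ν for Q = 25.80/2 = 12.90
Smallest n/ν is L → limiting reagent.
Q consumed = (2/4) × 29.46 = 14.73 mol
Q remaining = 25.80 − 14.73 = 11.07 mol

11.1 mol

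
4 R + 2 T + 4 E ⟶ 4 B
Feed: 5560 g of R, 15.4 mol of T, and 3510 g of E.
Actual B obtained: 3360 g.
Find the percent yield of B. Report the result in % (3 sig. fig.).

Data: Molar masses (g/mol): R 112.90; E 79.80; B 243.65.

n(R) = 5560 / 112.90 = 49.25 mol
n(T) = 15.40 mol
n(E) = 3510 / 79.80 = 43.98 mol
n/ν → R: 12.31, T: 7.700, E: 11.00; T is limiting.
theoretical n(B) = (4/2) × 15.40 = 30.80 mol → 7504 g
% yield = 3360 / 7504 × 100 = 44.78 %

44.8 %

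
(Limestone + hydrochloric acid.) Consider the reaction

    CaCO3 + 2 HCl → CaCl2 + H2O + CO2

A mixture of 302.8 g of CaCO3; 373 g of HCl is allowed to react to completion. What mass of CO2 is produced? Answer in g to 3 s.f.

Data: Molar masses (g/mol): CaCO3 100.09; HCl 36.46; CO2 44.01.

133 g

n(CaCO3) = 302.8 / 100.09 = 3.025 mol
n(HCl) = 373.0 / 36.46 = 10.23 mol
n/ν for CaCO3 = 3.025/1 = 3.025
n/ν for HCl = 10.23/2 = 5.115
Smallest n/ν is CaCO3 → limiting reagent.
n(CO2) = (1/1) × 3.025 = 3.025 mol
mass = 3.025 × 44.01 = 133.1 g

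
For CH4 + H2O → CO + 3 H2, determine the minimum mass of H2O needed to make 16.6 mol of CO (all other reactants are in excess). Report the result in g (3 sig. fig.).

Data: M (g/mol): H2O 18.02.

n(CO) = 16.60 mol
n(H2O) = (1/1) × 16.60 = 16.60 mol
mass = 16.60 × 18.02 = 299.1 g

299 g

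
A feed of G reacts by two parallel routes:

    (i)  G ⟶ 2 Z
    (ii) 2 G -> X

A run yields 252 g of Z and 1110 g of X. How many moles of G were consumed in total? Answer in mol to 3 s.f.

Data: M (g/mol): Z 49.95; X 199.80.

n(Z) = 252 / 49.95 = 5.045 mol
n(X) = 1110 / 199.80 = 5.556 mol
n(G) via (i) = (1/2)×5.045 = 2.523 mol
n(G) via (ii) = (2/1)×5.556 = 11.11 mol
total n(G) = 2.523 + 11.11 = 13.63 mol

13.6 mol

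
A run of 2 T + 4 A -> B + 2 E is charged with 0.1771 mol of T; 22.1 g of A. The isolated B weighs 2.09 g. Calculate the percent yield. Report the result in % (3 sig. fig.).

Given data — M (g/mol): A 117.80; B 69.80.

63.8 %

n(T) = 0.1771 mol
n(A) = 22.10 / 117.80 = 0.1876 mol
n/ν → T: 0.08855, A: 0.04690; A is limiting.
theoretical n(B) = (1/4) × 0.1876 = 0.04690 mol → 3.274 g
% yield = 2.09 / 3.274 × 100 = 63.84 %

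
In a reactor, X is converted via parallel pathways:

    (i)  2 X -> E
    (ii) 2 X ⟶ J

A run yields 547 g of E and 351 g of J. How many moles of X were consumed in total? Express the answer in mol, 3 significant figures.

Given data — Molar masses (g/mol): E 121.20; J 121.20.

14.8 mol

n(E) = 547 / 121.20 = 4.513 mol
n(J) = 351 / 121.20 = 2.896 mol
n(X) via (i) = (2/1)×4.513 = 9.026 mol
n(X) via (ii) = (2/1)×2.896 = 5.792 mol
total n(X) = 9.026 + 5.792 = 14.82 mol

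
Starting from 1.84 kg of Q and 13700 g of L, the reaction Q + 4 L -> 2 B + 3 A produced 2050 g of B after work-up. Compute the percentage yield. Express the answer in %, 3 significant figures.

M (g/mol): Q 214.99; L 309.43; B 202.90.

n(Q) = 1.840×1000 / 214.99 = 8.559 mol
n(L) = 13700 / 309.43 = 44.27 mol
n/ν for Q = 8.559/1 = 8.559
n/ν for L = 44.27/4 = 11.07
Smallest n/ν is Q → limiting reagent.
theoretical n(B) = (2/1) × 8.559 = 17.12 mol → 3474 g
% yield = 2050 / 3474 × 100 = 59.01 %

59.0 %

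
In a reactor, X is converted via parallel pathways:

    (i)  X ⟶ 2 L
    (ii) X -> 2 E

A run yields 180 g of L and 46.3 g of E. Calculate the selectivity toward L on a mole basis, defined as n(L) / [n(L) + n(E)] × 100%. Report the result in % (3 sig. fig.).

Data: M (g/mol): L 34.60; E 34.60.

n(L) = 180 / 34.60 = 5.202 mol
n(E) = 46.3 / 34.60 = 1.338 mol
selectivity = 5.202/(5.202+1.338) × 100 = 79.54 %

79.5 %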